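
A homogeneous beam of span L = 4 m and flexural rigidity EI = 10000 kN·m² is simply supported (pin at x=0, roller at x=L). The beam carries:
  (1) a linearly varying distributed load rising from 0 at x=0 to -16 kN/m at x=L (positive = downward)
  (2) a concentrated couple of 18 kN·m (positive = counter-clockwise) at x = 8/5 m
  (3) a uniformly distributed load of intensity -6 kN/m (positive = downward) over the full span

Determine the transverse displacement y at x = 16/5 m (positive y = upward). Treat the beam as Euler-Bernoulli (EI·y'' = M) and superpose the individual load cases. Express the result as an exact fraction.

y(16/5) = 32356/9765625 m

Load 1 — triangular load w₀=-16 kN/m (0→w₀ over full span):
  y_1 = -w₀x(7L⁴-10L²x²+3x⁴)/(360LEI) = -(-16)·(16/5)·(7·4⁴-10·4²·(16/5)²+3·(16/5)⁴)/(360·4·10000) = 16256/9765625 m
Load 2 — applied couple M₀=18 kN·m at a=8/5 m (b=L-a=12/5):
  y_2 = (M₀x³/(6L)-M₀(x-a)²/2+C₁x)/EI  [x>a] with C₁=M₀(3b²-L²)/(6L)=24/25 = (18·(16/5)³/(6·4)-18·((16/5)-(8/5))²/2+(24/25)·(16/5))/10000 = 36/78125 m
Load 3 — uniform load w=-6 kN/m over full span:
  y_3 = -wx(L³-2Lx²+x³)/(24EI) = -(-6)·(16/5)·(4³-2·4·(16/5)²+(16/5)³)/(24·10000) = 464/390625 m
Superposition: y = Σ y_i = 32356/9765625 m ≈ 0.003313 m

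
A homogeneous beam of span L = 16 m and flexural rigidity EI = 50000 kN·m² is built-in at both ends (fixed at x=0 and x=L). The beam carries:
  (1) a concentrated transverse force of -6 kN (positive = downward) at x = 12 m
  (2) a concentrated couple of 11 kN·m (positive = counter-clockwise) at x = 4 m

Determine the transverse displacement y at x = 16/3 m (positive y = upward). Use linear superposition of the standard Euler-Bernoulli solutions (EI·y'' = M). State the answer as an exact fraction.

y(16/3) = 134/84375 m

Load 1 — point force P=-6 kN at a=12 m (b=L-a=4):
  y_1 = -Pb²x²(3aL-(3a+b)x)/(6L³EI)  [x≤a] = -(-6)·4²·(16/3)²·(3·12·16-(3·12+4)·(16/3))/(6·16³·50000) = 68/84375 m
Load 2 — applied couple M₀=11 kN·m at a=4 m (b=L-a=12):
  y_2 = (R_Ax³/6 - M_Ax²/2 - M₀(x-a)²/2)/EI  [x>a] with R_A=99/128, M_A=-33/16 = ((99/128)·(16/3)³/6 - (-33/16)·(16/3)²/2 - 11·((16/3)-4)²/2)/50000 = 22/28125 m
Superposition: y = Σ y_i = 134/84375 m ≈ 0.001588 m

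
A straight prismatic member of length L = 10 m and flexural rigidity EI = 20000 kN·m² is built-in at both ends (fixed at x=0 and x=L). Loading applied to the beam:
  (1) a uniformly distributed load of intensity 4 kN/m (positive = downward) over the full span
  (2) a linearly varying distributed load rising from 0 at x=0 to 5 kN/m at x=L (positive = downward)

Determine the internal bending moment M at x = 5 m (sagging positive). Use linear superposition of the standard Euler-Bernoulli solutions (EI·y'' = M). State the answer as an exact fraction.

Load 1 — uniform load w=4 kN/m over full span:
  M_1 = wLx/2 - wL²/12 - wx²/2 = 4·10·5/2 - 4·10²/12 - 4·5²/2 = 50/3 kN·m
Load 2 — triangular load w₀=5 kN/m (0→w₀ over full span):
  M_2 = 3w₀Lx/20 - w₀L²/30 - w₀x³/(6L) = 3·5·10·5/20 - 5·10²/30 - 5·5³/(6·10) = 125/12 kN·m
Superposition: M = Σ M_i = 325/12 kN·m ≈ 27.083333 kN·m

M(5) = 325/12 kN·m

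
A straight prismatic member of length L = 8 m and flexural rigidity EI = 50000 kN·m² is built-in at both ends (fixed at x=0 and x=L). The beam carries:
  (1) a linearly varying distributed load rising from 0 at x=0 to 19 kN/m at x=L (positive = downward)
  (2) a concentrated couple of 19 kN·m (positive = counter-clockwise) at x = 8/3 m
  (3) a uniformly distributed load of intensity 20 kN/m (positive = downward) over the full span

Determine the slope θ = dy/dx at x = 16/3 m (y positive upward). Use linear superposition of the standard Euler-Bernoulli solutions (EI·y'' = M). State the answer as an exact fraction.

Load 1 — triangular load w₀=19 kN/m (0→w₀ over full span):
  θ_1 = -w₀(2x(L-x)(L-2x)(x+2L)+x²(L-x)²)/(120LEI) = -19·(2·(16/3)·(8-(16/3))·(8-2·(16/3))·((16/3)+2·8)+(16/3)²·(8-(16/3))²)/(120·8·50000) = 2128/3796875 rad
Load 2 — applied couple M₀=19 kN·m at a=8/3 m (b=L-a=16/3):
  θ_2 = (R_Ax²/2 - M_Ax - M₀(x-a))/EI  [x>a] with R_A=19/6, M_A=0 = ((19/6)·(16/3)²/2 - 0·(16/3) - 19·((16/3)-(8/3)))/50000 = -19/168750 rad
Load 3 — uniform load w=20 kN/m over full span:
  θ_3 = -wx(L-x)(L-2x)/(12EI) = -20·(16/3)·(8-(16/3))·(8-2·(16/3))/(12·50000) = 64/50625 rad
Superposition: θ = Σ θ_i = 13001/7593750 rad ≈ 0.001712 rad

θ(16/3) = 13001/7593750 rad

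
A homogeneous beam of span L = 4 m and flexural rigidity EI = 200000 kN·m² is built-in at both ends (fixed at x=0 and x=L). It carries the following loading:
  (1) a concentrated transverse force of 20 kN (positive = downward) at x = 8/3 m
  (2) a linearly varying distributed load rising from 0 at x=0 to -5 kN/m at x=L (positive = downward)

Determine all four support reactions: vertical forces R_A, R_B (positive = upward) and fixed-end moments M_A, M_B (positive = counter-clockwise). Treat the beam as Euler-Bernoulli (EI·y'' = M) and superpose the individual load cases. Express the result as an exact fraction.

Load 1 — point force P=20 kN at a=8/3 m (b=L-a=4/3):
  R_A = Pb²(3a+b)/L³ = 20·(4/3)²·(3·(8/3)+(4/3))/4³ = 140/27 kN
  M_A = Pab²/L² = 20·(8/3)·(4/3)²/4² = 160/27 kN·m
  R_B = Pa²(a+3b)/L³ = 20·(8/3)²·((8/3)+3·(4/3))/4³ = 400/27 kN
  M_B = -Pa²b/L² = -20·(8/3)²·(4/3)/4² = -320/27 kN·m
Load 2 — triangular load w₀=-5 kN/m (0→w₀ over full span):
  R_A = 3w₀L/20 = 3·(-5)·4/20 = -3 kN
  M_A = w₀L²/30 = (-5)·4²/30 = -8/3 kN·m
  R_B = 7w₀L/20 = 7·(-5)·4/20 = -7 kN
  M_B = -w₀L²/20 = -(-5)·4²/20 = 4 kN·m
Superposition: R_A = 59/27 kN, M_A = 88/27 kN·m, R_B = 211/27 kN, M_B = -212/27 kN·m

R_A = 59/27 kN, M_A = 88/27 kN·m, R_B = 211/27 kN, M_B = -212/27 kN·m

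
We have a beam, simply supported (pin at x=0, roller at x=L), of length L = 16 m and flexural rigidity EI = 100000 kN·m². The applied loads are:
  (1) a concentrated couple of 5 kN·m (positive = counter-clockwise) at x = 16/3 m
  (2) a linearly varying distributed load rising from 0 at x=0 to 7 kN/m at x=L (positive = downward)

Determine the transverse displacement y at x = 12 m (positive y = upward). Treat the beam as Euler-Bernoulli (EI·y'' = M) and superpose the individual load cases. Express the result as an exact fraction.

y(12) = -9851/450000 m

Load 1 — applied couple M₀=5 kN·m at a=16/3 m (b=L-a=32/3):
  y_1 = (M₀x³/(6L)-M₀(x-a)²/2+C₁x)/EI  [x>a] with C₁=M₀(3b²-L²)/(6L)=40/9 = (5·12³/(6·16)-5·(12-(16/3))²/2+(40/9)·12)/100000 = 29/90000 m
Load 2 — triangular load w₀=7 kN/m (0→w₀ over full span):
  y_2 = -w₀x(7L⁴-10L²x²+3x⁴)/(360LEI) = -7·12·(7·16⁴-10·16²·12²+3·12⁴)/(360·16·100000) = -833/37500 m
Superposition: y = Σ y_i = -9851/450000 m ≈ -0.021891 m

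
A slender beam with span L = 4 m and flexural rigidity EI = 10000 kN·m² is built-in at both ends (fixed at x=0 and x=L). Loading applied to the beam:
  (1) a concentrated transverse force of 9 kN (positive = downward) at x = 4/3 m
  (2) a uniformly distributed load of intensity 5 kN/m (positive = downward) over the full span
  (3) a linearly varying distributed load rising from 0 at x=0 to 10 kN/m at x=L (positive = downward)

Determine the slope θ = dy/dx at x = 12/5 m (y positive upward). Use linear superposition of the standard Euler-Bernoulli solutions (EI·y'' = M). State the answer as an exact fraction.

Load 1 — point force P=9 kN at a=4/3 m (b=L-a=8/3):
  θ_1 = Pa²(L-x)(2bL-(3b+a)(L-x))/(2L³EI)  [x>a] = 9·(4/3)²·(4-(12/5))·(2·(8/3)·4-(3·(8/3)+(4/3))·(4-(12/5)))/(2·4³·10000) = 2/15625 rad
Load 2 — uniform load w=5 kN/m over full span:
  θ_2 = -wx(L-x)(L-2x)/(12EI) = -5·(12/5)·(4-(12/5))·(4-2·(12/5))/(12·10000) = 2/15625 rad
Load 3 — triangular load w₀=10 kN/m (0→w₀ over full span):
  θ_3 = -w₀(2x(L-x)(L-2x)(x+2L)+x²(L-x)²)/(120LEI) = -10·(2·(12/5)·(4-(12/5))·(4-2·(12/5))·((12/5)+2·4)+(12/5)²·(4-(12/5))²)/(120·4·10000) = 8/78125 rad
Superposition: θ = Σ θ_i = 28/78125 rad ≈ 0.000358 rad

θ(12/5) = 28/78125 rad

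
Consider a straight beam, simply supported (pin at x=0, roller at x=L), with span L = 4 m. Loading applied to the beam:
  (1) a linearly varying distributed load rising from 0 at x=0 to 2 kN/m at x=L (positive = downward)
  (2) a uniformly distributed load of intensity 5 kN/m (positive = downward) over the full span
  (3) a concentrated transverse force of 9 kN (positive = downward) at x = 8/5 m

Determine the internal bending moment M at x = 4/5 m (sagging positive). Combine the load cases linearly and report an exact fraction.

Load 1 — triangular load w₀=2 kN/m (0→w₀ over full span):
  M_1 = w₀Lx/6 - w₀x³/(6L) = 2·4·(4/5)/6 - 2·(4/5)³/(6·4) = 128/125 kN·m
Load 2 — uniform load w=5 kN/m over full span:
  M_2 = wx(L-x)/2 = 5·(4/5)·(4-(4/5))/2 = 32/5 kN·m
Load 3 — point force P=9 kN at a=8/5 m (b=L-a=12/5):
  M_3 = Pbx/L  [x≤a] = 9·(12/5)·(4/5)/4 = 108/25 kN·m
Superposition: M = Σ M_i = 1468/125 kN·m ≈ 11.744000 kN·m

M(4/5) = 1468/125 kN·m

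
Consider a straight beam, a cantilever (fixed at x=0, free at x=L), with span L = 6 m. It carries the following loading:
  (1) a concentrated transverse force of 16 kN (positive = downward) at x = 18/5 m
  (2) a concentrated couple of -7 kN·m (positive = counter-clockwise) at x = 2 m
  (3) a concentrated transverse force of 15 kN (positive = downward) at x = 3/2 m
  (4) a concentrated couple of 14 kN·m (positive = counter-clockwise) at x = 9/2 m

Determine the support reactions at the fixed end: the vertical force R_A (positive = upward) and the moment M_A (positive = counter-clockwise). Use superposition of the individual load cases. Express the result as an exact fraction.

Load 1 — point force P=16 kN at a=18/5 m (b=L-a=12/5):
  R_A = P = 16 kN
  M_A = Pa = 16·(18/5) = 288/5 kN·m
Load 2 — applied couple M₀=-7 kN·m at a=2 m (b=L-a=4):
  R_A = 0 kN
  M_A = -M₀ = -(-7) = 7 kN·m
Load 3 — point force P=15 kN at a=3/2 m (b=L-a=9/2):
  R_A = P = 15 kN
  M_A = Pa = 15·(3/2) = 45/2 kN·m
Load 4 — applied couple M₀=14 kN·m at a=9/2 m (b=L-a=3/2):
  R_A = 0 kN
  M_A = -M₀ = -14 kN·m
Superposition: R_A = 31 kN, M_A = 731/10 kN·m

R_A = 31 kN, M_A = 731/10 kN·m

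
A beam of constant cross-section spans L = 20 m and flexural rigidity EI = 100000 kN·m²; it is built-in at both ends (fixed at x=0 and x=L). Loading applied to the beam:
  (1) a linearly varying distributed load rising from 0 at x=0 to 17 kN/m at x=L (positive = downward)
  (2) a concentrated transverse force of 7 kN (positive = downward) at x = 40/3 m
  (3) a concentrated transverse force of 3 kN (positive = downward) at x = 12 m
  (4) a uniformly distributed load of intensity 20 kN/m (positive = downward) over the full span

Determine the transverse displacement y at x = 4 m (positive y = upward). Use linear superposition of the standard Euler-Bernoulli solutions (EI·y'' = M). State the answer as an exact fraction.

y(4) = -1515061/31640625 m

Load 1 — triangular load w₀=17 kN/m (0→w₀ over full span):
  y_1 = -w₀x²(L-x)²(x+2L)/(120LEI) = -17·4²·(20-4)²·(4+2·20)/(120·20·100000) = -2992/234375 m
Load 2 — point force P=7 kN at a=40/3 m (b=L-a=20/3):
  y_2 = -Pb²x²(3aL-(3a+b)x)/(6L³EI)  [x≤a] = -7·(20/3)²·4²·(3·(40/3)·20-(3·(40/3)+(20/3))·4)/(6·20³·100000) = -161/253125 m
Load 3 — point force P=3 kN at a=12 m (b=L-a=8):
  y_3 = -Pb²x²(3aL-(3a+b)x)/(6L³EI)  [x≤a] = -3·8²·4²·(3·12·20-(3·12+8)·4)/(6·20³·100000) = -136/390625 m
Load 4 — uniform load w=20 kN/m over full span:
  y_4 = -wx²(L-x)²/(24EI) = -20·4²·(20-4)²/(24·100000) = -64/1875 m
Superposition: y = Σ y_i = -1515061/31640625 m ≈ -0.047883 m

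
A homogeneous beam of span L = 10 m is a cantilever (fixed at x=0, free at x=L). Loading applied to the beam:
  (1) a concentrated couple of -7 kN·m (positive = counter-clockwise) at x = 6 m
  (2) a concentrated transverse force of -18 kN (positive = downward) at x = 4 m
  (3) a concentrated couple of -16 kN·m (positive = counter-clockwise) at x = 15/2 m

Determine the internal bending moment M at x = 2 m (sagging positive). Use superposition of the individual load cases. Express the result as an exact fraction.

Load 1 — applied couple M₀=-7 kN·m at a=6 m (b=L-a=4):
  M_1 = M₀  [x≤a] = (-7) = -7 kN·m
Load 2 — point force P=-18 kN at a=4 m (b=L-a=6):
  M_2 = -P(a-x)  [x≤a] = -(-18)·(4-2) = 36 kN·m
Load 3 — applied couple M₀=-16 kN·m at a=15/2 m (b=L-a=5/2):
  M_3 = M₀  [x≤a] = (-16) = -16 kN·m
Superposition: M = Σ M_i = 13 kN·m ≈ 13.000000 kN·m

M(2) = 13 kN·m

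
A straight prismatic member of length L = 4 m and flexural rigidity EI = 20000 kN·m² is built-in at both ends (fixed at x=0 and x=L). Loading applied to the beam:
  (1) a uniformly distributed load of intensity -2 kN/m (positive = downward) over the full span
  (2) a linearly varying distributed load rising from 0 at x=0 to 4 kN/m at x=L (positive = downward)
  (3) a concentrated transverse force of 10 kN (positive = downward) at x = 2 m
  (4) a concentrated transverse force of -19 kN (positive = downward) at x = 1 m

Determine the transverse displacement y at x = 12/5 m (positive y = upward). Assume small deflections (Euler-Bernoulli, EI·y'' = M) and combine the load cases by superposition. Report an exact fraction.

Load 1 — uniform load w=-2 kN/m over full span:
  y_1 = -wx²(L-x)²/(24EI) = -(-2)·(12/5)²·(4-(12/5))²/(24·20000) = 24/390625 m
Load 2 — triangular load w₀=4 kN/m (0→w₀ over full span):
  y_2 = -w₀x²(L-x)²(x+2L)/(120LEI) = -4·(12/5)²·(4-(12/5))²·((12/5)+2·4)/(120·4·20000) = -624/9765625 m
Load 3 — point force P=10 kN at a=2 m (b=L-a=2):
  y_3 = -Pa²(L-x)²(3bL-(3b+a)(L-x))/(6L³EI)  [x>a] = -10·2²·(4-(12/5))²·(3·2·4-(3·2+2)·(4-(12/5)))/(6·4³·20000) = -7/46875 m
Load 4 — point force P=-19 kN at a=1 m (b=L-a=3):
  y_4 = -Pa²(L-x)²(3bL-(3b+a)(L-x))/(6L³EI)  [x>a] = -(-19)·1²·(4-(12/5))²·(3·3·4-(3·3+1)·(4-(12/5)))/(6·4³·20000) = 19/150000 m
Superposition: y = Σ y_i = -11777/468750000 m ≈ -0.000025 m

y(12/5) = -11777/468750000 m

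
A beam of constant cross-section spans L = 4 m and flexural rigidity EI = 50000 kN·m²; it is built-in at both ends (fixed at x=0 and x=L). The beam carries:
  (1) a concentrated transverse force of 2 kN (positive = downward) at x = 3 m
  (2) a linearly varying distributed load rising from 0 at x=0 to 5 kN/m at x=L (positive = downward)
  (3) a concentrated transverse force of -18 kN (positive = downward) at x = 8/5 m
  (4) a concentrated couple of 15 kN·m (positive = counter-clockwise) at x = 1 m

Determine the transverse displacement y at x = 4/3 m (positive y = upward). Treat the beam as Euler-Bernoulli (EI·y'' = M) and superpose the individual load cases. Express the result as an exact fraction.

Load 1 — point force P=2 kN at a=3 m (b=L-a=1):
  y_1 = -Pb²x²(3aL-(3a+b)x)/(6L³EI)  [x≤a] = -2·1²·(4/3)²·(3·3·4-(3·3+1)·(4/3))/(6·4³·50000) = -17/4050000 m
Load 2 — triangular load w₀=5 kN/m (0→w₀ over full span):
  y_2 = -w₀x²(L-x)²(x+2L)/(120LEI) = -5·(4/3)²·(4-(4/3))²·((4/3)+2·4)/(120·4·50000) = -56/2278125 m
Load 3 — point force P=-18 kN at a=8/5 m (b=L-a=12/5):
  y_3 = -Pb²x²(3aL-(3a+b)x)/(6L³EI)  [x≤a] = -(-18)·(12/5)²·(4/3)²·(3·(8/5)·4-(3·(8/5)+(12/5))·(4/3))/(6·4³·50000) = 36/390625 m
Load 4 — applied couple M₀=15 kN·m at a=1 m (b=L-a=3):
  y_4 = (R_Ax³/6 - M_Ax²/2 - M₀(x-a)²/2)/EI  [x>a] with R_A=135/32, M_A=-45/16 = ((135/32)·(4/3)³/6 - (-45/16)·(4/3)²/2 - 15·((4/3)-1)²/2)/50000 = 1/15000 m
Superposition: y = Σ y_i = 592529/4556250000 m ≈ 0.000130 m

y(4/3) = 592529/4556250000 m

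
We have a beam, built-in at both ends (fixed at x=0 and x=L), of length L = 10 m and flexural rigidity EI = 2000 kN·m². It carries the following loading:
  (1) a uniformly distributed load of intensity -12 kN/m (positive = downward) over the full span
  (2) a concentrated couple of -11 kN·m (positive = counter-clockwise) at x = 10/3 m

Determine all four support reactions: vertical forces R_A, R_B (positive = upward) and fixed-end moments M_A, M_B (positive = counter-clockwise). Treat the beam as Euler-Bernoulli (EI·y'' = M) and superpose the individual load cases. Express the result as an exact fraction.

R_A = -922/15 kN, M_A = -100 kN·m, R_B = -878/15 kN, M_B = 289/3 kN·m

Load 1 — uniform load w=-12 kN/m over full span:
  R_A = wL/2 = (-12)·10/2 = -60 kN
  M_A = wL²/12 = (-12)·10²/12 = -100 kN·m
  R_B = wL/2 = (-12)·10/2 = -60 kN
  M_B = -wL²/12 = -(-12)·10²/12 = 100 kN·m
Load 2 — applied couple M₀=-11 kN·m at a=10/3 m (b=L-a=20/3):
  R_A = 6M₀ab/L³ = 6·(-11)·(10/3)·(20/3)/10³ = -22/15 kN
  M_A = M₀b(2a-b)/L² = (-11)·(20/3)·(2·(10/3)-(20/3))/10² = 0 kN·m
  R_B = -6M₀ab/L³ = -6·(-11)·(10/3)·(20/3)/10³ = 22/15 kN
  M_B = M₀a(2b-a)/L² = (-11)·(10/3)·(2·(20/3)-(10/3))/10² = -11/3 kN·m
Superposition: R_A = -922/15 kN, M_A = -100 kN·m, R_B = -878/15 kN, M_B = 289/3 kN·m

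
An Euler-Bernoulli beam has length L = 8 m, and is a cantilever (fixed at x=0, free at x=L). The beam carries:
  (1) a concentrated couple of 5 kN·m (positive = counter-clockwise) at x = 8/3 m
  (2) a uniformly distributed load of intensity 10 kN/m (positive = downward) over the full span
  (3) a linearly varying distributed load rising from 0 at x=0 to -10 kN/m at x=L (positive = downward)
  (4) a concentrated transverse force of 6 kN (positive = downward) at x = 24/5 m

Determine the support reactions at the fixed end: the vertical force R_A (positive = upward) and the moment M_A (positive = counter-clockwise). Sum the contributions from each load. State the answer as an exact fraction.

R_A = 46 kN, M_A = 1957/15 kN·m

Load 1 — applied couple M₀=5 kN·m at a=8/3 m (b=L-a=16/3):
  R_A = 0 kN
  M_A = -M₀ = -5 kN·m
Load 2 — uniform load w=10 kN/m over full span:
  R_A = wL = 10·8 = 80 kN
  M_A = wL²/2 = 10·8²/2 = 320 kN·m
Load 3 — triangular load w₀=-10 kN/m (0→w₀ over full span):
  R_A = w₀L/2 = (-10)·8/2 = -40 kN
  M_A = w₀L²/3 = (-10)·8²/3 = -640/3 kN·m
Load 4 — point force P=6 kN at a=24/5 m (b=L-a=16/5):
  R_A = P = 6 kN
  M_A = Pa = 6·(24/5) = 144/5 kN·m
Superposition: R_A = 46 kN, M_A = 1957/15 kN·m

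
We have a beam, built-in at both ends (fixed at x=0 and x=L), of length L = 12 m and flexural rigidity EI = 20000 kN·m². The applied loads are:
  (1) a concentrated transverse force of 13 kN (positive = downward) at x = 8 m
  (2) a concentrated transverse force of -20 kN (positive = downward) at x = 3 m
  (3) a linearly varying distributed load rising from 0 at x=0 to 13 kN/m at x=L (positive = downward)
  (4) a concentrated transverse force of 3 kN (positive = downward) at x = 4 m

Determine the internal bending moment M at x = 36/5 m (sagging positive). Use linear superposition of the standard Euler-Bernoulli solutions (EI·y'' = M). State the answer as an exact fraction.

Load 1 — point force P=13 kN at a=8 m (b=L-a=4):
  M_1 = Pb²(3a+b)x/L³ - Pab²/L²  [x≤a] = 13·4²·(3·8+4)·(36/5)/12³ - 13·8·4²/12² = 572/45 kN·m
Load 2 — point force P=-20 kN at a=3 m (b=L-a=9):
  M_2 = Pa²(a+3b)(L-x)/L³ - Pa²b/L²  [x>a] = (-20)·3²·(3+3·9)·(12-(36/5))/12³ - (-20)·3²·9/12² = -15/4 kN·m
Load 3 — triangular load w₀=13 kN/m (0→w₀ over full span):
  M_3 = 3w₀Lx/20 - w₀L²/30 - w₀x³/(6L) = 3·13·12·(36/5)/20 - 13·12²/30 - 13·(36/5)³/(6·12) = 4836/125 kN·m
Load 4 — point force P=3 kN at a=4 m (b=L-a=8):
  M_4 = Pa²(a+3b)(L-x)/L³ - Pa²b/L²  [x>a] = 3·4²·(4+3·8)·(12-(36/5))/12³ - 3·4²·8/12² = 16/15 kN·m
Superposition: M = Σ M_i = 219221/4500 kN·m ≈ 48.715778 kN·m

M(36/5) = 219221/4500 kN·m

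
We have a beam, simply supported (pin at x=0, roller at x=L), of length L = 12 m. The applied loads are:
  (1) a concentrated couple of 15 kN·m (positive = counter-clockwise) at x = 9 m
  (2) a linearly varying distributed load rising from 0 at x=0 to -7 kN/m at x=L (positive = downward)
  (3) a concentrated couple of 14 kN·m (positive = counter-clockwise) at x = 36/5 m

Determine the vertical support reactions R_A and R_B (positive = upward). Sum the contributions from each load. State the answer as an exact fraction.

Load 1 — applied couple M₀=15 kN·m at a=9 m (b=L-a=3):
  R_A = M₀/L = 15/12 = 5/4 kN
  R_B = -M₀/L = -15/12 = -5/4 kN
Load 2 — triangular load w₀=-7 kN/m (0→w₀ over full span):
  R_A = w₀L/6 = (-7)·12/6 = -14 kN
  R_B = w₀L/3 = (-7)·12/3 = -28 kN
Load 3 — applied couple M₀=14 kN·m at a=36/5 m (b=L-a=24/5):
  R_A = M₀/L = 14/12 = 7/6 kN
  R_B = -M₀/L = -14/12 = -7/6 kN
Superposition: R_A = -139/12 kN, R_B = -365/12 kN

R_A = -139/12 kN, R_B = -365/12 kN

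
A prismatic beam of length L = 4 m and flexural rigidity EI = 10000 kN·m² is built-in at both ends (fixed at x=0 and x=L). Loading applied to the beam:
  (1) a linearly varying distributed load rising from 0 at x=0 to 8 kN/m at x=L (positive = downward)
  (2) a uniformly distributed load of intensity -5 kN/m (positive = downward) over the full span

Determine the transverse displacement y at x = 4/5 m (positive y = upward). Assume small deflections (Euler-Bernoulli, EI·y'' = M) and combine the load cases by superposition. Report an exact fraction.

Load 1 — triangular load w₀=8 kN/m (0→w₀ over full span):
  y_1 = -w₀x²(L-x)²(x+2L)/(120LEI) = -8·(4/5)²·(4-(4/5))²·((4/5)+2·4)/(120·4·10000) = -2816/29296875 m
Load 2 — uniform load w=-5 kN/m over full span:
  y_2 = -wx²(L-x)²/(24EI) = -(-5)·(4/5)²·(4-(4/5))²/(24·10000) = 32/234375 m
Superposition: y = Σ y_i = 1184/29296875 m ≈ 0.000040 m

y(4/5) = 1184/29296875 m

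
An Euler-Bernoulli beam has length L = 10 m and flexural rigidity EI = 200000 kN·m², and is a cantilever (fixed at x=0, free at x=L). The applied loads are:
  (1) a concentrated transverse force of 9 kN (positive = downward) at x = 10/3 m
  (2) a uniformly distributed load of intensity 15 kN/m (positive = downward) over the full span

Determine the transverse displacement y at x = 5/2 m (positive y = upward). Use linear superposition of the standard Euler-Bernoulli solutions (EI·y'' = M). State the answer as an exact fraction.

y(5/2) = -2097/204800 m

Load 1 — point force P=9 kN at a=10/3 m (b=L-a=20/3):
  y_1 = -Px²(3a-x)/(6EI)  [x≤a] = -9·(5/2)²·(3·(10/3)-(5/2))/(6·200000) = -9/25600 m
Load 2 — uniform load w=15 kN/m over full span:
  y_2 = -wx²(x²-4Lx+6L²)/(24EI) = -15·(5/2)²·((5/2)²-4·10·(5/2)+6·10²)/(24·200000) = -81/8192 m
Superposition: y = Σ y_i = -2097/204800 m ≈ -0.010239 m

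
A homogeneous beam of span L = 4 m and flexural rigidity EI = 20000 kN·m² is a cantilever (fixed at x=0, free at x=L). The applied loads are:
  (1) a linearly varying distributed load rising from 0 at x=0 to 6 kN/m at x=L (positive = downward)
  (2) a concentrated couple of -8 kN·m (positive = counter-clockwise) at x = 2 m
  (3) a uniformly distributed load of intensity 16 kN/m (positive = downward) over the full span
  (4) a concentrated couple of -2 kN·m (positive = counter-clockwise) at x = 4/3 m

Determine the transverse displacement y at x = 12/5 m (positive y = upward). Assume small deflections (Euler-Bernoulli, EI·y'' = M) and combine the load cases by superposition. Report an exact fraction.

y(12/5) = -1475824/87890625 m

Load 1 — triangular load w₀=6 kN/m (0→w₀ over full span):
  y_1 = (w₀Lx³/12-w₀L²x²/6-w₀x⁵/(120L))/EI = (6·4·(12/5)³/12-6·4²·(12/5)²/6-6·(12/5)⁵/(120·4))/20000 = -31986/9765625 m
Load 2 — applied couple M₀=-8 kN·m at a=2 m (b=L-a=2):
  y_2 = M₀a(2x-a)/(2EI)  [x>a] = (-8)·2·(2·(12/5)-2)/(2·20000) = -7/6250 m
Load 3 — uniform load w=16 kN/m over full span:
  y_3 = -wx²(x²-4Lx+6L²)/(24EI) = -16·(12/5)²·((12/5)²-4·4·(12/5)+6·4²)/(24·20000) = -4752/390625 m
Load 4 — applied couple M₀=-2 kN·m at a=4/3 m (b=L-a=8/3):
  y_4 = M₀a(2x-a)/(2EI)  [x>a] = (-2)·(4/3)·(2·(12/5)-(4/3))/(2·20000) = -13/56250 m
Superposition: y = Σ y_i = -1475824/87890625 m ≈ -0.016792 m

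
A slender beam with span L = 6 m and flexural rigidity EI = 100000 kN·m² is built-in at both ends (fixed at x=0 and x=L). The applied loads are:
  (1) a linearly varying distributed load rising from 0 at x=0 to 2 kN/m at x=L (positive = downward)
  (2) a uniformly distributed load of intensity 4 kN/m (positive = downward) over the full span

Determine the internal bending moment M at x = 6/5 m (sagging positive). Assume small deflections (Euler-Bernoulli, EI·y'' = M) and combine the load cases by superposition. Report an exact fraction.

Load 1 — triangular load w₀=2 kN/m (0→w₀ over full span):
  M_1 = 3w₀Lx/20 - w₀L²/30 - w₀x³/(6L) = 3·2·6·(6/5)/20 - 2·6²/30 - 2·(6/5)³/(6·6) = -42/125 kN·m
Load 2 — uniform load w=4 kN/m over full span:
  M_2 = wLx/2 - wL²/12 - wx²/2 = 4·6·(6/5)/2 - 4·6²/12 - 4·(6/5)²/2 = -12/25 kN·m
Superposition: M = Σ M_i = -102/125 kN·m ≈ -0.816000 kN·m

M(6/5) = -102/125 kN·m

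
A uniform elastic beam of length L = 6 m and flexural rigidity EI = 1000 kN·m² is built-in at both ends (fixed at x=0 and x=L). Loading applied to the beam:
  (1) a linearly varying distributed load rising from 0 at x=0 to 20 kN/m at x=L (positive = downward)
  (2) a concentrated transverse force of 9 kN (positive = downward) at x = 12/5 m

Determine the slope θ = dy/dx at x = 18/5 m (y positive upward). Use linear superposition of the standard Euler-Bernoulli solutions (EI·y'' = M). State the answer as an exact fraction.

Load 1 — triangular load w₀=20 kN/m (0→w₀ over full span):
  θ_1 = -w₀(2x(L-x)(L-2x)(x+2L)+x²(L-x)²)/(120LEI) = -20·(2·(18/5)·(6-(18/5))·(6-2·(18/5))·((18/5)+2·6)+(18/5)²·(6-(18/5))²)/(120·6·1000) = 108/15625 rad
Load 2 — point force P=9 kN at a=12/5 m (b=L-a=18/5):
  θ_2 = Pa²(L-x)(2bL-(3b+a)(L-x))/(2L³EI)  [x>a] = 9·(12/5)²·(6-(18/5))·(2·(18/5)·6-(3·(18/5)+(12/5))·(6-(18/5)))/(2·6³·1000) = 1296/390625 rad
Superposition: θ = Σ θ_i = 3996/390625 rad ≈ 0.010230 rad

θ(18/5) = 3996/390625 rad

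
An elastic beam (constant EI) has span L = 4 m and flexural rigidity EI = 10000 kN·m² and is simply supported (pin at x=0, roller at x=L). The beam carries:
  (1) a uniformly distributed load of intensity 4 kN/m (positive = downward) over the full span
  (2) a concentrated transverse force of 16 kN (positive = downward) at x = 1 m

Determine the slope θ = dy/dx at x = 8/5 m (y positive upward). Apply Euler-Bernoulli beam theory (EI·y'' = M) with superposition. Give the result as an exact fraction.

θ(8/5) = -877/1875000 rad

Load 1 — uniform load w=4 kN/m over full span:
  θ_1 = -w(L³-6Lx²+4x³)/(24EI) = -4·(4³-6·4·(8/5)²+4·(8/5)³)/(24·10000) = -74/234375 rad
Load 2 — point force P=16 kN at a=1 m (b=L-a=3):
  θ_2 = -Pa(2L²-6Lx+3x²+a²)/(6LEI)  [x>a] = -16·1·(2·4²-6·4·(8/5)+3·(8/5)²+1²)/(6·4·10000) = -19/125000 rad
Superposition: θ = Σ θ_i = -877/1875000 rad ≈ -0.000468 rad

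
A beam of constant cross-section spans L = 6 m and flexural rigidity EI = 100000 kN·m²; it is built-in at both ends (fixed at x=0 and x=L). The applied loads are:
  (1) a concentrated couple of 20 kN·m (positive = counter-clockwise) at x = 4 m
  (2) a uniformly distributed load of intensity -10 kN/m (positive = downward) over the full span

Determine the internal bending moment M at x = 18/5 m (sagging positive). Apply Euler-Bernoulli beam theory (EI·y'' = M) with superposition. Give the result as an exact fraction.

Load 1 — applied couple M₀=20 kN·m at a=4 m (b=L-a=2):
  M_1 = R_Ax - M_A  [x≤a] with R_A=40/9, M_A=20/3 = (40/9)·(18/5) - (20/3) = 28/3 kN·m
Load 2 — uniform load w=-10 kN/m over full span:
  M_2 = wLx/2 - wL²/12 - wx²/2 = (-10)·6·(18/5)/2 - (-10)·6²/12 - (-10)·(18/5)²/2 = -66/5 kN·m
Superposition: M = Σ M_i = -58/15 kN·m ≈ -3.866667 kN·m

M(18/5) = -58/15 kN·m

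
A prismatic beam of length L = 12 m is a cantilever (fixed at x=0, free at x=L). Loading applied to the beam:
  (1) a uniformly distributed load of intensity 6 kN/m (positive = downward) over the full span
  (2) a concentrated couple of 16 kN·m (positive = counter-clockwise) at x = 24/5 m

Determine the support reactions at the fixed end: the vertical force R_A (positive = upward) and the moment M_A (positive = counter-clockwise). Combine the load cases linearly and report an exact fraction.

R_A = 72 kN, M_A = 416 kN·m

Load 1 — uniform load w=6 kN/m over full span:
  R_A = wL = 6·12 = 72 kN
  M_A = wL²/2 = 6·12²/2 = 432 kN·m
Load 2 — applied couple M₀=16 kN·m at a=24/5 m (b=L-a=36/5):
  R_A = 0 kN
  M_A = -M₀ = -16 kN·m
Superposition: R_A = 72 kN, M_A = 416 kN·m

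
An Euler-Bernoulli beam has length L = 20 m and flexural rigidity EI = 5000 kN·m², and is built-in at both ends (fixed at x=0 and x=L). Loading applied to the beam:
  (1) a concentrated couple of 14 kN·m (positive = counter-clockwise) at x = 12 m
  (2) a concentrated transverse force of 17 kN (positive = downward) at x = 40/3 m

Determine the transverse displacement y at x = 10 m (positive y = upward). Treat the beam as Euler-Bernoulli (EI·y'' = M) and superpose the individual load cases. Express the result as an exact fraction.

Load 1 — applied couple M₀=14 kN·m at a=12 m (b=L-a=8):
  y_1 = (R_Ax³/6 - M_Ax²/2)/EI  [x≤a] with R_A=126/125, M_A=112/25 = ((126/125)·10³/6 - (112/25)·10²/2)/5000 = -7/625 m
Load 2 — point force P=17 kN at a=40/3 m (b=L-a=20/3):
  y_2 = -Pb²x²(3aL-(3a+b)x)/(6L³EI)  [x≤a] = -17·(20/3)²·10²·(3·(40/3)·20-(3·(40/3)+(20/3))·10)/(6·20³·5000) = -17/162 m
Superposition: y = Σ y_i = -11759/101250 m ≈ -0.116138 m

y(10) = -11759/101250 m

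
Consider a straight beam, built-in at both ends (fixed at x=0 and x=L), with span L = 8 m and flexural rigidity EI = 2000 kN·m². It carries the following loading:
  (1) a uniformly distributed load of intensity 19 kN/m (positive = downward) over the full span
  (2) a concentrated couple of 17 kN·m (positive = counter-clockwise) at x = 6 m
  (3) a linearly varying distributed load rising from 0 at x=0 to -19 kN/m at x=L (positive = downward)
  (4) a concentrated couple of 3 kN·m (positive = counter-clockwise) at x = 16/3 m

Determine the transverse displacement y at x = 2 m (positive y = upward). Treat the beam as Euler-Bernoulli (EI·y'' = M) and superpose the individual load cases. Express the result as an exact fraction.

y(2) = -17153/480000 m

Load 1 — uniform load w=19 kN/m over full span:
  y_1 = -wx²(L-x)²/(24EI) = -19·2²·(8-2)²/(24·2000) = -57/1000 m
Load 2 — applied couple M₀=17 kN·m at a=6 m (b=L-a=2):
  y_2 = (R_Ax³/6 - M_Ax²/2)/EI  [x≤a] with R_A=153/64, M_A=85/16 = ((153/64)·2³/6 - (85/16)·2²/2)/2000 = -119/32000 m
Load 3 — triangular load w₀=-19 kN/m (0→w₀ over full span):
  y_3 = -w₀x²(L-x)²(x+2L)/(120LEI) = -(-19)·2²·(8-2)²·(2+2·8)/(120·8·2000) = 513/20000 m
Load 4 — applied couple M₀=3 kN·m at a=16/3 m (b=L-a=8/3):
  y_4 = (R_Ax³/6 - M_Ax²/2)/EI  [x≤a] with R_A=1/2, M_A=1 = ((1/2)·2³/6 - 1·2²/2)/2000 = -1/1500 m
Superposition: y = Σ y_i = -17153/480000 m ≈ -0.035735 m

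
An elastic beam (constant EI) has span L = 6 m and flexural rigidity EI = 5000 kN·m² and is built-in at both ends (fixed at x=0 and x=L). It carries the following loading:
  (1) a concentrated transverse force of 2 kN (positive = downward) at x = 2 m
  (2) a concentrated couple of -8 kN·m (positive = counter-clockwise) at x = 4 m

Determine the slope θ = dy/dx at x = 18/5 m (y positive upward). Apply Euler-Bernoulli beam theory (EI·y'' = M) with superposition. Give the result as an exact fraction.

θ(18/5) = -4/15625 rad

Load 1 — point force P=2 kN at a=2 m (b=L-a=4):
  θ_1 = Pa²(L-x)(2bL-(3b+a)(L-x))/(2L³EI)  [x>a] = 2·2²·(6-(18/5))·(2·4·6-(3·4+2)·(6-(18/5)))/(2·6³·5000) = 2/15625 rad
Load 2 — applied couple M₀=-8 kN·m at a=4 m (b=L-a=2):
  θ_2 = (R_Ax²/2 - M_Ax)/EI  [x≤a] with R_A=-16/9, M_A=-8/3 = ((-16/9)·(18/5)²/2 - (-8/3)·(18/5))/5000 = -6/15625 rad
Superposition: θ = Σ θ_i = -4/15625 rad ≈ -0.000256 rad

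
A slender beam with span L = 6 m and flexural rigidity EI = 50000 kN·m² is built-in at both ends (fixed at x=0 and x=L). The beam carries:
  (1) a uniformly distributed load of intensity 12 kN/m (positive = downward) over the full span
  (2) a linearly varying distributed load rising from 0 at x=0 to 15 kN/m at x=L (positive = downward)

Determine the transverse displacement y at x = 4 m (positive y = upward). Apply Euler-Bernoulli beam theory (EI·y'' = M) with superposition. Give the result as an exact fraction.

y(4) = -2/1875 m

Load 1 — uniform load w=12 kN/m over full span:
  y_1 = -wx²(L-x)²/(24EI) = -12·4²·(6-4)²/(24·50000) = -2/3125 m
Load 2 — triangular load w₀=15 kN/m (0→w₀ over full span):
  y_2 = -w₀x²(L-x)²(x+2L)/(120LEI) = -15·4²·(6-4)²·(4+2·6)/(120·6·50000) = -4/9375 m
Superposition: y = Σ y_i = -2/1875 m ≈ -0.001067 m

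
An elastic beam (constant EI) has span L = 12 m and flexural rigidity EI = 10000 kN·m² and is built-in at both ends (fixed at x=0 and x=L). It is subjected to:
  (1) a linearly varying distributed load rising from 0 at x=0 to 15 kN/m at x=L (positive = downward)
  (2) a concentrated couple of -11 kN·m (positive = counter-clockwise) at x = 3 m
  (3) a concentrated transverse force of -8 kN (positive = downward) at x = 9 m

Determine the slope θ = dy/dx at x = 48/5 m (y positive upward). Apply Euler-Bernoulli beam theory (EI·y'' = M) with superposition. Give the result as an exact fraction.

θ(48/5) = 804/78125 rad

Load 1 — triangular load w₀=15 kN/m (0→w₀ over full span):
  θ_1 = -w₀(2x(L-x)(L-2x)(x+2L)+x²(L-x)²)/(120LEI) = -15·(2·(48/5)·(12-(48/5))·(12-2·(48/5))·((48/5)+2·12)+(48/5)²·(12-(48/5))²)/(120·12·10000) = 864/78125 rad
Load 2 — applied couple M₀=-11 kN·m at a=3 m (b=L-a=9):
  θ_2 = (R_Ax²/2 - M_Ax - M₀(x-a))/EI  [x>a] with R_A=-33/32, M_A=33/16 = ((-33/32)·(48/5)²/2 - (33/16)·(48/5) - (-11)·((48/5)-3))/10000 = 33/62500 rad
Load 3 — point force P=-8 kN at a=9 m (b=L-a=3):
  θ_3 = Pa²(L-x)(2bL-(3b+a)(L-x))/(2L³EI)  [x>a] = (-8)·9²·(12-(48/5))·(2·3·12-(3·3+9)·(12-(48/5)))/(2·12³·10000) = -81/62500 rad
Superposition: θ = Σ θ_i = 804/78125 rad ≈ 0.010291 rad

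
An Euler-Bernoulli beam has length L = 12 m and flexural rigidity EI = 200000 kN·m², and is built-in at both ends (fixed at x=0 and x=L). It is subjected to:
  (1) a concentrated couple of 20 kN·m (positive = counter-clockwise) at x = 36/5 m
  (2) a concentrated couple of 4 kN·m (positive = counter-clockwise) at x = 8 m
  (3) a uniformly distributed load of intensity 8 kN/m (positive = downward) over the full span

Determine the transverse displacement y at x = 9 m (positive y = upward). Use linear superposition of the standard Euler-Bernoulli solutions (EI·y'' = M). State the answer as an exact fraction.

Load 1 — applied couple M₀=20 kN·m at a=36/5 m (b=L-a=24/5):
  y_1 = (R_Ax³/6 - M_Ax²/2 - M₀(x-a)²/2)/EI  [x>a] with R_A=12/5, M_A=32/5 = ((12/5)·9³/6 - (32/5)·9²/2 - 20·(9-(36/5))²/2)/200000 = 0 m
Load 2 — applied couple M₀=4 kN·m at a=8 m (b=L-a=4):
  y_2 = (R_Ax³/6 - M_Ax²/2 - M₀(x-a)²/2)/EI  [x>a] with R_A=4/9, M_A=4/3 = ((4/9)·9³/6 - (4/3)·9²/2 - 4·(9-8)²/2)/200000 = -1/100000 m
Load 3 — uniform load w=8 kN/m over full span:
  y_3 = -wx²(L-x)²/(24EI) = -8·9²·(12-9)²/(24·200000) = -243/200000 m
Superposition: y = Σ y_i = -49/40000 m ≈ -0.001225 m

y(9) = -49/40000 m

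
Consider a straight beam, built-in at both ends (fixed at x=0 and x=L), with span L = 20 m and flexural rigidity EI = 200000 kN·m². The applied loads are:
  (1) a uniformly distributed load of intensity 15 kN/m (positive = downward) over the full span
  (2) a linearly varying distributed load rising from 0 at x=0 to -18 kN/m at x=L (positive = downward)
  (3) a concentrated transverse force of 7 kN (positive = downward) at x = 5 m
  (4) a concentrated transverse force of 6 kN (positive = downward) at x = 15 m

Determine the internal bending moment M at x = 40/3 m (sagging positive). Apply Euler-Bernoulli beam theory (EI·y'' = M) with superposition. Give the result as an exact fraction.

M(40/3) = 7175/144 kN·m

Load 1 — uniform load w=15 kN/m over full span:
  M_1 = wLx/2 - wL²/12 - wx²/2 = 15·20·(40/3)/2 - 15·20²/12 - 15·(40/3)²/2 = 500/3 kN·m
Load 2 — triangular load w₀=-18 kN/m (0→w₀ over full span):
  M_2 = 3w₀Lx/20 - w₀L²/30 - w₀x³/(6L) = 3·(-18)·20·(40/3)/20 - (-18)·20²/30 - (-18)·(40/3)³/(6·20) = -1120/9 kN·m
Load 3 — point force P=7 kN at a=5 m (b=L-a=15):
  M_3 = Pa²(a+3b)(L-x)/L³ - Pa²b/L²  [x>a] = 7·5²·(5+3·15)·(20-(40/3))/20³ - 7·5²·15/20² = 35/48 kN·m
Load 4 — point force P=6 kN at a=15 m (b=L-a=5):
  M_4 = Pb²(3a+b)x/L³ - Pab²/L²  [x≤a] = 6·5²·(3·15+5)·(40/3)/20³ - 6·15·5²/20² = 55/8 kN·m
Superposition: M = Σ M_i = 7175/144 kN·m ≈ 49.826389 kN·m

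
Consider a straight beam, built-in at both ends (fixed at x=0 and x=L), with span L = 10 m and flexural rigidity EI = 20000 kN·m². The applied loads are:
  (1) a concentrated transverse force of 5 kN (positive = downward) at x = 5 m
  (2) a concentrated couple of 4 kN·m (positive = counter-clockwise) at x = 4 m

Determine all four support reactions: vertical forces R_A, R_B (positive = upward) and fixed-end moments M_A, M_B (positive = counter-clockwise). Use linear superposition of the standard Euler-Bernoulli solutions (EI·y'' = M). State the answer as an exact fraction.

Load 1 — point force P=5 kN at a=5 m (b=L-a=5):
  R_A = Pb²(3a+b)/L³ = 5·5²·(3·5+5)/10³ = 5/2 kN
  M_A = Pab²/L² = 5·5·5²/10² = 25/4 kN·m
  R_B = Pa²(a+3b)/L³ = 5·5²·(5+3·5)/10³ = 5/2 kN
  M_B = -Pa²b/L² = -5·5²·5/10² = -25/4 kN·m
Load 2 — applied couple M₀=4 kN·m at a=4 m (b=L-a=6):
  R_A = 6M₀ab/L³ = 6·4·4·6/10³ = 72/125 kN
  M_A = M₀b(2a-b)/L² = 4·6·(2·4-6)/10² = 12/25 kN·m
  R_B = -6M₀ab/L³ = -6·4·4·6/10³ = -72/125 kN
  M_B = M₀a(2b-a)/L² = 4·4·(2·6-4)/10² = 32/25 kN·m
Superposition: R_A = 769/250 kN, M_A = 673/100 kN·m, R_B = 481/250 kN, M_B = -497/100 kN·m

R_A = 769/250 kN, M_A = 673/100 kN·m, R_B = 481/250 kN, M_B = -497/100 kN·m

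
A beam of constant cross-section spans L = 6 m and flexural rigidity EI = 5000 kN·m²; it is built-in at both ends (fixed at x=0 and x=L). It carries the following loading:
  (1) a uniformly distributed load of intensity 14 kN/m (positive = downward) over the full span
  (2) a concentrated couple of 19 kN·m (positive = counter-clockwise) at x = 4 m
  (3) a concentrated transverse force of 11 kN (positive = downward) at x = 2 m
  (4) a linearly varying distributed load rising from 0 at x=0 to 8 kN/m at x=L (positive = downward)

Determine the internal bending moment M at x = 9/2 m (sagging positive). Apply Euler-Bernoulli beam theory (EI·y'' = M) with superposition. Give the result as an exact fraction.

Load 1 — uniform load w=14 kN/m over full span:
  M_1 = wLx/2 - wL²/12 - wx²/2 = 14·6·(9/2)/2 - 14·6²/12 - 14·(9/2)²/2 = 21/4 kN·m
Load 2 — applied couple M₀=19 kN·m at a=4 m (b=L-a=2):
  M_2 = R_Ax - M_A - M₀  [x>a] with R_A=38/9, M_A=19/3 = (38/9)·(9/2) - (19/3) - 19 = -19/3 kN·m
Load 3 — point force P=11 kN at a=2 m (b=L-a=4):
  M_3 = Pa²(a+3b)(L-x)/L³ - Pa²b/L²  [x>a] = 11·2²·(2+3·4)·(6-(9/2))/6³ - 11·2²·4/6² = -11/18 kN·m
Load 4 — triangular load w₀=8 kN/m (0→w₀ over full span):
  M_4 = 3w₀Lx/20 - w₀L²/30 - w₀x³/(6L) = 3·8·6·(9/2)/20 - 8·6²/30 - 8·(9/2)³/(6·6) = 51/20 kN·m
Superposition: M = Σ M_i = 77/90 kN·m ≈ 0.855556 kN·m

M(9/2) = 77/90 kN·m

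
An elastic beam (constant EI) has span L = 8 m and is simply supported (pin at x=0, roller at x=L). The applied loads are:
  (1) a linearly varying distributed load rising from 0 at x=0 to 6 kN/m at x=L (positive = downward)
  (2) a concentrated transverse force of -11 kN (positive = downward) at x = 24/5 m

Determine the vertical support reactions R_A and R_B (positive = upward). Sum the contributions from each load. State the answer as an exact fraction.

Load 1 — triangular load w₀=6 kN/m (0→w₀ over full span):
  R_A = w₀L/6 = 6·8/6 = 8 kN
  R_B = w₀L/3 = 6·8/3 = 16 kN
Load 2 — point force P=-11 kN at a=24/5 m (b=L-a=16/5):
  R_A = Pb/L = (-11)·(16/5)/8 = -22/5 kN
  R_B = Pa/L = (-11)·(24/5)/8 = -33/5 kN
Superposition: R_A = 18/5 kN, R_B = 47/5 kN

R_A = 18/5 kN, R_B = 47/5 kN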